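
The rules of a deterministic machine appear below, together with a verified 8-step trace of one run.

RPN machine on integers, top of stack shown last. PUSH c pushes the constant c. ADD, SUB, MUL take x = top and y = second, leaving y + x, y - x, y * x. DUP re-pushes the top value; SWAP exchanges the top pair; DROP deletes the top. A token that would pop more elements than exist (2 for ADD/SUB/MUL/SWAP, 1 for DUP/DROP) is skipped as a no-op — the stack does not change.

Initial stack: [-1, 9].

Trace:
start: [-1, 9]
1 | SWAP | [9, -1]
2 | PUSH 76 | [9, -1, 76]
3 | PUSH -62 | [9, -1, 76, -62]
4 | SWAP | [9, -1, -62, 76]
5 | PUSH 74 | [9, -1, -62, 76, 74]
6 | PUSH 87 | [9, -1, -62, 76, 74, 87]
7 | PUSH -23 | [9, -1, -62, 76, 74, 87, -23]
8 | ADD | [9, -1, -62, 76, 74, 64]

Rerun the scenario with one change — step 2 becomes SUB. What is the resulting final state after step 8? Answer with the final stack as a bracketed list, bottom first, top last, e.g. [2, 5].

[-62, 10, 74, 64]

(re-executing from step 2 with the substitution; state before step 2: [9, -1])
2 | SUB | [10]
3 | PUSH -62 | [10, -62]
4 | SWAP | [-62, 10]
5 | PUSH 74 | [-62, 10, 74]
6 | PUSH 87 | [-62, 10, 74, 87]
7 | PUSH -23 | [-62, 10, 74, 87, -23]
8 | ADD | [-62, 10, 74, 64]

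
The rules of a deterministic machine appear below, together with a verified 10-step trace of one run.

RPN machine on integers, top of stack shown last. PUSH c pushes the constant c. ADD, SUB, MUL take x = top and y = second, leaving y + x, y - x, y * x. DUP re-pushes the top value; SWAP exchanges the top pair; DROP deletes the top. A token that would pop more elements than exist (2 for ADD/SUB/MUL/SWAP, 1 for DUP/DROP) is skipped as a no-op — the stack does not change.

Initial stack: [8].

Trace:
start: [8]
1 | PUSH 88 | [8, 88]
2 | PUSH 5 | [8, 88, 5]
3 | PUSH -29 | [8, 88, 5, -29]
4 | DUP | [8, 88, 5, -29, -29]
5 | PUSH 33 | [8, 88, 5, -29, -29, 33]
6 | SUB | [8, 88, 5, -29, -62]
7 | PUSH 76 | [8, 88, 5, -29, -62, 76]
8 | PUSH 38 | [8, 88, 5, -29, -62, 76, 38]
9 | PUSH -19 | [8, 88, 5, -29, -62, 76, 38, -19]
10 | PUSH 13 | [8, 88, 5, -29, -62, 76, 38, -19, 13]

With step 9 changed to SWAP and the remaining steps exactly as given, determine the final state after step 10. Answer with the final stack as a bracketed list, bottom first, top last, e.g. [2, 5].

[8, 88, 5, -29, -62, 38, 76, 13]

(re-executing from step 9 with the substitution; state before step 9: [8, 88, 5, -29, -62, 76, 38])
9 | SWAP | [8, 88, 5, -29, -62, 38, 76]
10 | PUSH 13 | [8, 88, 5, -29, -62, 38, 76, 13]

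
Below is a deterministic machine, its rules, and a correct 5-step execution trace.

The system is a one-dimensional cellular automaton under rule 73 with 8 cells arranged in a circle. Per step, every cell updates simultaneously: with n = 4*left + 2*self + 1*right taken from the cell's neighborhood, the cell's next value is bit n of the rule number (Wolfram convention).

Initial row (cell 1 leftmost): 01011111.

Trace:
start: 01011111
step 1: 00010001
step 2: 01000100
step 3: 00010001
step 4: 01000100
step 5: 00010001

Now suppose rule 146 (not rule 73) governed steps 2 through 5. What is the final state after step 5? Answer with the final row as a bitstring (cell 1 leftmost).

(re-executing steps 2..5 under rule 146; state before step 2: 00010001)
step 2: 10101010
step 3: 00000000
step 4: 00000000
step 5: 00000000

00000000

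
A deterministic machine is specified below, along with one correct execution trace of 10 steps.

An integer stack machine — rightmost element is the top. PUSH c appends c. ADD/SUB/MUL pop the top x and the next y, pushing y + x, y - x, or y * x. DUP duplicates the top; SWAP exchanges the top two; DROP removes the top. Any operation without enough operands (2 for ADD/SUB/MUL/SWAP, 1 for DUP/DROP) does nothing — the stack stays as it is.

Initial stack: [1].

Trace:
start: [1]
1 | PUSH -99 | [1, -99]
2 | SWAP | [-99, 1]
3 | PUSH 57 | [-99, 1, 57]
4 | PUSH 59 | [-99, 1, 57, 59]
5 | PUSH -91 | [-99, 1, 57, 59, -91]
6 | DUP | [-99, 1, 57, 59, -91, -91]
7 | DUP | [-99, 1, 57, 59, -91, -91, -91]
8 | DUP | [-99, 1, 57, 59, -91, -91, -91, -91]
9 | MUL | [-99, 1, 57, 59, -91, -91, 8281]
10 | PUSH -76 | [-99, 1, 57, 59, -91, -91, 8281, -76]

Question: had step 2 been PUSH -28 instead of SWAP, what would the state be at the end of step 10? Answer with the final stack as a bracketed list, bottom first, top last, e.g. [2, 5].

[1, -99, -28, 57, 59, -91, -91, 8281, -76]

(re-executing from step 2 with the substitution; state before step 2: [1, -99])
2 | PUSH -28 | [1, -99, -28]
3 | PUSH 57 | [1, -99, -28, 57]
4 | PUSH 59 | [1, -99, -28, 57, 59]
5 | PUSH -91 | [1, -99, -28, 57, 59, -91]
6 | DUP | [1, -99, -28, 57, 59, -91, -91]
7 | DUP | [1, -99, -28, 57, 59, -91, -91, -91]
8 | DUP | [1, -99, -28, 57, 59, -91, -91, -91, -91]
9 | MUL | [1, -99, -28, 57, 59, -91, -91, 8281]
10 | PUSH -76 | [1, -99, -28, 57, 59, -91, -91, 8281, -76]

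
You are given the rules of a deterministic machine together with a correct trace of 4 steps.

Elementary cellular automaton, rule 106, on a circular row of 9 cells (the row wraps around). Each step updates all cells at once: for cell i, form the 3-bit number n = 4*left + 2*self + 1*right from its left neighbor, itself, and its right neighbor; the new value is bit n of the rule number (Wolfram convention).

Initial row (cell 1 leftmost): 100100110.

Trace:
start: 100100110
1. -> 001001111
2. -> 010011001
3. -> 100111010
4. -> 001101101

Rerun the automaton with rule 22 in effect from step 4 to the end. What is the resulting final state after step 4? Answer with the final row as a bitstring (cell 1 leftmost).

111000010

(re-executing step 4 under rule 22; state before step 4: 100111010)
4. -> 111000010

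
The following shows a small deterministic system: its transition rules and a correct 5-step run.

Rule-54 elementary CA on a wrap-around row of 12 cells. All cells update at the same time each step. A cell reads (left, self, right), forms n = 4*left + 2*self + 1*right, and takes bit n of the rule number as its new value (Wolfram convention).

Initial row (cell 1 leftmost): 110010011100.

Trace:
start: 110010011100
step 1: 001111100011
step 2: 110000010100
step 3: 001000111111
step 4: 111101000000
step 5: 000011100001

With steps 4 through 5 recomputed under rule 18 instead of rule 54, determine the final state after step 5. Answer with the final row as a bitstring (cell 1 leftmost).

(re-executing steps 4..5 under rule 18; state before step 4: 001000111111)
step 4: 110101000000
step 5: 000000100001

000000100001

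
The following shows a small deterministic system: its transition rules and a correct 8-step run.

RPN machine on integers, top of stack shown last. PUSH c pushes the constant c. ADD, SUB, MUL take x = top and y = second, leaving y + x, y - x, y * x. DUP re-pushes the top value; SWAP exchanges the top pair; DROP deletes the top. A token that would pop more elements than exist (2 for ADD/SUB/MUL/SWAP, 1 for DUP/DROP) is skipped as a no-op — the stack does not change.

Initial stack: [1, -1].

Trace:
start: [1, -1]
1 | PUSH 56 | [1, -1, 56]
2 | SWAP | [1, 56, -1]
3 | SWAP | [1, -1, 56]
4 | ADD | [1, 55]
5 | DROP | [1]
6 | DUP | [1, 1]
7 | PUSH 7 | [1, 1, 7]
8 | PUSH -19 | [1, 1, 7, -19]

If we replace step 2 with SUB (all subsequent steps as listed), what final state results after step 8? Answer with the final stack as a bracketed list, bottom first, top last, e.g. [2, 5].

[7, -19]

(re-executing from step 2 with the substitution; state before step 2: [1, -1, 56])
2 | SUB | [1, -57]
3 | SWAP | [-57, 1]
4 | ADD | [-56]
5 | DROP | []
6 | DUP | []
7 | PUSH 7 | [7]
8 | PUSH -19 | [7, -19]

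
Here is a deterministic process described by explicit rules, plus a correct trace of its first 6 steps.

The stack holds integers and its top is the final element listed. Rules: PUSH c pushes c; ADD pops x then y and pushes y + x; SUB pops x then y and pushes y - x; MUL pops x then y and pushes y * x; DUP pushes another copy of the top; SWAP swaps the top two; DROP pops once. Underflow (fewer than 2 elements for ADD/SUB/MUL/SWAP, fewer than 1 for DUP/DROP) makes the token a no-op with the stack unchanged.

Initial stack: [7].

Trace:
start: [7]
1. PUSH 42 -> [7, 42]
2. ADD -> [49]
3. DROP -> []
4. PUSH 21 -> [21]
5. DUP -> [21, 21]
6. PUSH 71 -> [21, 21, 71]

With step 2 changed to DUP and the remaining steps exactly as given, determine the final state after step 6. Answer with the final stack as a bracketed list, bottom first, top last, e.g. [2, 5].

[7, 42, 21, 21, 71]

(re-executing from step 2 with the substitution; state before step 2: [7, 42])
2. DUP -> [7, 42, 42]
3. DROP -> [7, 42]
4. PUSH 21 -> [7, 42, 21]
5. DUP -> [7, 42, 21, 21]
6. PUSH 71 -> [7, 42, 21, 21, 71]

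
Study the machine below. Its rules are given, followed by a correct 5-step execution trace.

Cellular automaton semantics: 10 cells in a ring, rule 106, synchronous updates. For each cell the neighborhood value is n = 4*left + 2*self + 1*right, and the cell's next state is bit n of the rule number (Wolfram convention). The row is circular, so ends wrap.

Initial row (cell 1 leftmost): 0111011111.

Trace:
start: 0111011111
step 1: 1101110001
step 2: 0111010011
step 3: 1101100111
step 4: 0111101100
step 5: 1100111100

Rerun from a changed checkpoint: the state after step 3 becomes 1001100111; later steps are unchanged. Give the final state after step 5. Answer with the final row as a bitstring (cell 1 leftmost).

state after step 3 := 1001100111
step 4: 1011101100
step 5: 0110111101

0110111101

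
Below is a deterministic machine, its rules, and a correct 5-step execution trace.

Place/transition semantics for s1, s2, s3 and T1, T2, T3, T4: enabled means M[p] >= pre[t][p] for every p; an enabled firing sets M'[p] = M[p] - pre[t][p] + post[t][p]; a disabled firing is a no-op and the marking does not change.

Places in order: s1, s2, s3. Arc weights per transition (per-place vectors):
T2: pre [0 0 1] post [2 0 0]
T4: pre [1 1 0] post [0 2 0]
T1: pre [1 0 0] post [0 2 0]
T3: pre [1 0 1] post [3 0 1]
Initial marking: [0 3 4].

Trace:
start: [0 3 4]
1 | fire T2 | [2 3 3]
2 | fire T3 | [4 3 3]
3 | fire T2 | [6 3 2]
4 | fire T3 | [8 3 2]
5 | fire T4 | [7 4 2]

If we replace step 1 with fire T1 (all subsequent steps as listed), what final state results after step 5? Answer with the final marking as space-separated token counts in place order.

(re-executing from step 1 with the substitution; state before step 1: [0 3 4])
1 | fire T1 | [0 3 4]
2 | fire T3 | [0 3 4]
3 | fire T2 | [2 3 3]
4 | fire T3 | [4 3 3]
5 | fire T4 | [3 4 3]

3 4 3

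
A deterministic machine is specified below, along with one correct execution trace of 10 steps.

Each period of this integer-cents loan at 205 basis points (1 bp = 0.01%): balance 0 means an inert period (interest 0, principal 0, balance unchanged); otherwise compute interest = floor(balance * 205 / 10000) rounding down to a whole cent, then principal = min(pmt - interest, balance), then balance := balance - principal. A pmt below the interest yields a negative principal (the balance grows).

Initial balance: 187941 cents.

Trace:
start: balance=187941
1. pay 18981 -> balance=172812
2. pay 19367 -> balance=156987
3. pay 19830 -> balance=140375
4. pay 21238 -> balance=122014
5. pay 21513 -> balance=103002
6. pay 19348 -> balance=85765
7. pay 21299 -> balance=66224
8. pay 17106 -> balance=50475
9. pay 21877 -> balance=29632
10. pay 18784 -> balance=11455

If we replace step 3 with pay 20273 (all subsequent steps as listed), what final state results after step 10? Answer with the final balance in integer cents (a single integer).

(re-executing from step 3 with the substitution; state before step 3: balance=156987)
3. pay 20273 -> balance=139932
4. pay 21238 -> balance=121562
5. pay 21513 -> balance=102541
6. pay 19348 -> balance=85295
7. pay 21299 -> balance=65744
8. pay 17106 -> balance=49985
9. pay 21877 -> balance=29132
10. pay 18784 -> balance=10945

10945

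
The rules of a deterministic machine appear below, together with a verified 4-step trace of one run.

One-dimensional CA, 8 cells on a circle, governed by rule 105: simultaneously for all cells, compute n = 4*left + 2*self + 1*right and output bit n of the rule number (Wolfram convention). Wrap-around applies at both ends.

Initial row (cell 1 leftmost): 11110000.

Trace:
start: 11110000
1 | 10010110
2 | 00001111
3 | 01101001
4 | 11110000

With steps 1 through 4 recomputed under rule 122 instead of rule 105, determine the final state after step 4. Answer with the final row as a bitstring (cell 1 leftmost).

(re-executing steps 1..4 under rule 122; state before step 1: 11110000)
1 | 10011001
2 | 11111111
3 | 00000000
4 | 00000000

00000000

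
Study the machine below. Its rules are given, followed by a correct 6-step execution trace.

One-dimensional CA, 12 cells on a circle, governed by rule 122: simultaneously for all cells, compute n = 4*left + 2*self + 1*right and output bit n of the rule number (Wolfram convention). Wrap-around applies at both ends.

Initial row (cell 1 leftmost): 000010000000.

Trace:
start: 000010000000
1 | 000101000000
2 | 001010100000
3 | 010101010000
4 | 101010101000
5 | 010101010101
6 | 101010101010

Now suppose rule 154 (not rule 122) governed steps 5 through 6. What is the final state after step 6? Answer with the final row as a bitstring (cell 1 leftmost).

(re-executing steps 5..6 under rule 154; state before step 5: 101010101000)
5 | 000000000101
6 | 100000001000

100000001000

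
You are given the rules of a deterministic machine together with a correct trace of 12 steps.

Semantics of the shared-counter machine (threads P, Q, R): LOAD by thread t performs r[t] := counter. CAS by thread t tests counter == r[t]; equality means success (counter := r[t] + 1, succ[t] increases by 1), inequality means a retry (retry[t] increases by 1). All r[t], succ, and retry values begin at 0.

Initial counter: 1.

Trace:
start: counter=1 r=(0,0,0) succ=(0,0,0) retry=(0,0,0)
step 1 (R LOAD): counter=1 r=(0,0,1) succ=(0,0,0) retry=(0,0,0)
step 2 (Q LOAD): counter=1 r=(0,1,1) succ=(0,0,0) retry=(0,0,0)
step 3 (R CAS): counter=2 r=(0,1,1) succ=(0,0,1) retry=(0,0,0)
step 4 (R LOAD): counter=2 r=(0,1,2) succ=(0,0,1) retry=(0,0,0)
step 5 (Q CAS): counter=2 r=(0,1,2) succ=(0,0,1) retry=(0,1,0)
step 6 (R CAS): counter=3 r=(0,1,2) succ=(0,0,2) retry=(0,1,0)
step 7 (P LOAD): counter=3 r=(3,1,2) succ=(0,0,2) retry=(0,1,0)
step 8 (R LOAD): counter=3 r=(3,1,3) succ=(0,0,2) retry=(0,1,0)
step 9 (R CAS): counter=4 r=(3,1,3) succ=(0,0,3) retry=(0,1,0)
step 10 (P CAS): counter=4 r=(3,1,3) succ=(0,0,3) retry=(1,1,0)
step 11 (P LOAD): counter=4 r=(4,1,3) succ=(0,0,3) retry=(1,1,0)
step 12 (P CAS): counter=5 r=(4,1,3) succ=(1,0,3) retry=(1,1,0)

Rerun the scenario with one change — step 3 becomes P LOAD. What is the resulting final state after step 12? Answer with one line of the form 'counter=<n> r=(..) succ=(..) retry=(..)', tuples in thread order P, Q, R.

(re-executing from step 3 with the substitution; state before step 3: counter=1 r=(0,1,1) succ=(0,0,0) retry=(0,0,0))
step 3 (P LOAD): counter=1 r=(1,1,1) succ=(0,0,0) retry=(0,0,0)
step 4 (R LOAD): counter=1 r=(1,1,1) succ=(0,0,0) retry=(0,0,0)
step 5 (Q CAS): counter=2 r=(1,1,1) succ=(0,1,0) retry=(0,0,0)
step 6 (R CAS): counter=2 r=(1,1,1) succ=(0,1,0) retry=(0,0,1)
step 7 (P LOAD): counter=2 r=(2,1,1) succ=(0,1,0) retry=(0,0,1)
step 8 (R LOAD): counter=2 r=(2,1,2) succ=(0,1,0) retry=(0,0,1)
step 9 (R CAS): counter=3 r=(2,1,2) succ=(0,1,1) retry=(0,0,1)
step 10 (P CAS): counter=3 r=(2,1,2) succ=(0,1,1) retry=(1,0,1)
step 11 (P LOAD): counter=3 r=(3,1,2) succ=(0,1,1) retry=(1,0,1)
step 12 (P CAS): counter=4 r=(3,1,2) succ=(1,1,1) retry=(1,0,1)

counter=4 r=(3,1,2) succ=(1,1,1) retry=(1,0,1)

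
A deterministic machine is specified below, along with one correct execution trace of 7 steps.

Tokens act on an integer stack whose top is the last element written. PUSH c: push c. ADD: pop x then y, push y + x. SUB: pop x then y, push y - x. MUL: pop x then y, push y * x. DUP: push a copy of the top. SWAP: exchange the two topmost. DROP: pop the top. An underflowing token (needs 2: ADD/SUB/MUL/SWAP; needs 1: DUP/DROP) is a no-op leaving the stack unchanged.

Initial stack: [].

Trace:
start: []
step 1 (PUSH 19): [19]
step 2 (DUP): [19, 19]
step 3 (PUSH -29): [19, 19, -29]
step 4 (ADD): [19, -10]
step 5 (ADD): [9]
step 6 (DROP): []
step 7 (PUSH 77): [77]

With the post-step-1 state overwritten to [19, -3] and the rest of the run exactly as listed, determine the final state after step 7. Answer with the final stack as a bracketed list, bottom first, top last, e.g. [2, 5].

state after step 1 := [19, -3]
step 2 (DUP): [19, -3, -3]
step 3 (PUSH -29): [19, -3, -3, -29]
step 4 (ADD): [19, -3, -32]
step 5 (ADD): [19, -35]
step 6 (DROP): [19]
step 7 (PUSH 77): [19, 77]

[19, 77]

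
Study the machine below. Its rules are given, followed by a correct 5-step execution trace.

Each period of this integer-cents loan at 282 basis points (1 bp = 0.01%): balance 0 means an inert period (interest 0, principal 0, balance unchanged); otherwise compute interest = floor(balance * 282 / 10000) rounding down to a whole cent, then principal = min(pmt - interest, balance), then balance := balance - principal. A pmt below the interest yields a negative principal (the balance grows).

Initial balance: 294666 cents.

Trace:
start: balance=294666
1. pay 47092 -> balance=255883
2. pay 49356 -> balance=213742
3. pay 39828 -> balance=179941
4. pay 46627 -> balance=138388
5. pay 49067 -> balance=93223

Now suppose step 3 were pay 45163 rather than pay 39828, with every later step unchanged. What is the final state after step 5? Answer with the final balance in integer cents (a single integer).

87582

(re-executing from step 3 with the substitution; state before step 3: balance=213742)
3. pay 45163 -> balance=174606
4. pay 46627 -> balance=132902
5. pay 49067 -> balance=87582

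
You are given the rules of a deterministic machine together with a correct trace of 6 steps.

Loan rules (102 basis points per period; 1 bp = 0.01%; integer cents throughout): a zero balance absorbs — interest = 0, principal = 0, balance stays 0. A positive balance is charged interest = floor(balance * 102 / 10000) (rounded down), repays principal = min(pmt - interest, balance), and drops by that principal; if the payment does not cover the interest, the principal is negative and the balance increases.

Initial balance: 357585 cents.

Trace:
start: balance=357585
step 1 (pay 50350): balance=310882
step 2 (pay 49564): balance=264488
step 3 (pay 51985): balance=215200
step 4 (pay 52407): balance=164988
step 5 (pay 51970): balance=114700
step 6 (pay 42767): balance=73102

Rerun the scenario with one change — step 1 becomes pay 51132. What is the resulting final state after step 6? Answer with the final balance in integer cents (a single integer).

(re-executing from step 1 with the substitution; state before step 1: balance=357585)
step 1 (pay 51132): balance=310100
step 2 (pay 49564): balance=263699
step 3 (pay 51985): balance=214403
step 4 (pay 52407): balance=164182
step 5 (pay 51970): balance=113886
step 6 (pay 42767): balance=72280

72280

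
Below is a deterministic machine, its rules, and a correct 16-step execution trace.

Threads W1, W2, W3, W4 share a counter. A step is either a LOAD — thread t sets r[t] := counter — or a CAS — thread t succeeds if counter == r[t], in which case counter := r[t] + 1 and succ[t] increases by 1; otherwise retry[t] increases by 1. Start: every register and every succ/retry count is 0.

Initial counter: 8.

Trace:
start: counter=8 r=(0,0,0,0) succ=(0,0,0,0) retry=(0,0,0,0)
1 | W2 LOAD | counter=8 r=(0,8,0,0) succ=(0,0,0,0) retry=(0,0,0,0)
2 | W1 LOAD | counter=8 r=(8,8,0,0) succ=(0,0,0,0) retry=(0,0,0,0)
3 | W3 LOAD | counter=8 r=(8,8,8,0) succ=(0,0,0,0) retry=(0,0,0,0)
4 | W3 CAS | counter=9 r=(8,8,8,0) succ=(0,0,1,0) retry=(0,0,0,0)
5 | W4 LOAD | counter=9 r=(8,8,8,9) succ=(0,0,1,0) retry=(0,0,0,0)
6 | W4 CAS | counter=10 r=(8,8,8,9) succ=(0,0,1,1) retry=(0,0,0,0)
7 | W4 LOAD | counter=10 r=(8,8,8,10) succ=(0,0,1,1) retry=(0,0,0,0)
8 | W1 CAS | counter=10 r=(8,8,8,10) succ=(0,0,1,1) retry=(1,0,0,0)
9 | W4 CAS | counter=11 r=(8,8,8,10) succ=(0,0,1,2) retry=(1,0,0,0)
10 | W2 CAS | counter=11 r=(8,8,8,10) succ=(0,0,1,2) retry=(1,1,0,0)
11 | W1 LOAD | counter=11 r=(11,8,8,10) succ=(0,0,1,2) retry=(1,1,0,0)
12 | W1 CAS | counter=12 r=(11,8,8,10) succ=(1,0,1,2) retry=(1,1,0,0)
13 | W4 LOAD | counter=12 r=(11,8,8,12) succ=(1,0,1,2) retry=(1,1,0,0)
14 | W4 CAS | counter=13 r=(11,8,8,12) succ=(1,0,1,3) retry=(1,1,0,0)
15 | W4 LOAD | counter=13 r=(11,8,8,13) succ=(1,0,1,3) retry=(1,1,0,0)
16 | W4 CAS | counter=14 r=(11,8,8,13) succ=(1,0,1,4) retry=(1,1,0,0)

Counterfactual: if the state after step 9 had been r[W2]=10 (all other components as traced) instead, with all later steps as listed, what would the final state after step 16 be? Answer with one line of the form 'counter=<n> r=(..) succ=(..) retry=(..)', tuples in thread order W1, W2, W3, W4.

counter=14 r=(11,10,8,13) succ=(1,0,1,4) retry=(1,1,0,0)

state after step 9 := counter=11 r=(8,10,8,10) succ=(0,0,1,2) retry=(1,0,0,0)
10 | W2 CAS | counter=11 r=(8,10,8,10) succ=(0,0,1,2) retry=(1,1,0,0)
11 | W1 LOAD | counter=11 r=(11,10,8,10) succ=(0,0,1,2) retry=(1,1,0,0)
12 | W1 CAS | counter=12 r=(11,10,8,10) succ=(1,0,1,2) retry=(1,1,0,0)
13 | W4 LOAD | counter=12 r=(11,10,8,12) succ=(1,0,1,2) retry=(1,1,0,0)
14 | W4 CAS | counter=13 r=(11,10,8,12) succ=(1,0,1,3) retry=(1,1,0,0)
15 | W4 LOAD | counter=13 r=(11,10,8,13) succ=(1,0,1,3) retry=(1,1,0,0)
16 | W4 CAS | counter=14 r=(11,10,8,13) succ=(1,0,1,4) retry=(1,1,0,0)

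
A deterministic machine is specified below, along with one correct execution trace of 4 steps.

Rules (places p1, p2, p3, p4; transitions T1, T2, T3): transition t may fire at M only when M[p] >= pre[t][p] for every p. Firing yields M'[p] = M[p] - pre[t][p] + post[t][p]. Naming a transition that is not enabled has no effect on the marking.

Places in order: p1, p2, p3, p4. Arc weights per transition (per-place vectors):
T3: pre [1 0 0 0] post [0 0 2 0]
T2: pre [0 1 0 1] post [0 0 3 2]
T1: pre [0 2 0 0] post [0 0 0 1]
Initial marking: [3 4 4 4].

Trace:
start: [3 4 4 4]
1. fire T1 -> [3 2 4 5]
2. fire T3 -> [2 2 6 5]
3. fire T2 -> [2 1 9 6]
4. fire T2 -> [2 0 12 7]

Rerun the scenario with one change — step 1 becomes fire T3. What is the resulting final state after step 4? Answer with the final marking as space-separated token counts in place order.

(re-executing from step 1 with the substitution; state before step 1: [3 4 4 4])
1. fire T3 -> [2 4 6 4]
2. fire T3 -> [1 4 8 4]
3. fire T2 -> [1 3 11 5]
4. fire T2 -> [1 2 14 6]

1 2 14 6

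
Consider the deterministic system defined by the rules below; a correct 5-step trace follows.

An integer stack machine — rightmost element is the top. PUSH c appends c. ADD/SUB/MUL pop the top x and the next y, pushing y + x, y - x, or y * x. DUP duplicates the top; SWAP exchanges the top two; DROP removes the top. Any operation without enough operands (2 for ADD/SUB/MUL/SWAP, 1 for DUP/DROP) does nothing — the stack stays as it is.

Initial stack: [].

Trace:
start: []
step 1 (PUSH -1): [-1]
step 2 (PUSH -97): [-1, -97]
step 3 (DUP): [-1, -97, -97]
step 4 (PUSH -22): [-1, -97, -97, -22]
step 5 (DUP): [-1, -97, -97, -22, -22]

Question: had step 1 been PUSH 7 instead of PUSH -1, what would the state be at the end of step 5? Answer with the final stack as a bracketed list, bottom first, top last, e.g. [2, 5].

[7, -97, -97, -22, -22]

(re-executing from step 1 with the substitution; state before step 1: [])
step 1 (PUSH 7): [7]
step 2 (PUSH -97): [7, -97]
step 3 (DUP): [7, -97, -97]
step 4 (PUSH -22): [7, -97, -97, -22]
step 5 (DUP): [7, -97, -97, -22, -22]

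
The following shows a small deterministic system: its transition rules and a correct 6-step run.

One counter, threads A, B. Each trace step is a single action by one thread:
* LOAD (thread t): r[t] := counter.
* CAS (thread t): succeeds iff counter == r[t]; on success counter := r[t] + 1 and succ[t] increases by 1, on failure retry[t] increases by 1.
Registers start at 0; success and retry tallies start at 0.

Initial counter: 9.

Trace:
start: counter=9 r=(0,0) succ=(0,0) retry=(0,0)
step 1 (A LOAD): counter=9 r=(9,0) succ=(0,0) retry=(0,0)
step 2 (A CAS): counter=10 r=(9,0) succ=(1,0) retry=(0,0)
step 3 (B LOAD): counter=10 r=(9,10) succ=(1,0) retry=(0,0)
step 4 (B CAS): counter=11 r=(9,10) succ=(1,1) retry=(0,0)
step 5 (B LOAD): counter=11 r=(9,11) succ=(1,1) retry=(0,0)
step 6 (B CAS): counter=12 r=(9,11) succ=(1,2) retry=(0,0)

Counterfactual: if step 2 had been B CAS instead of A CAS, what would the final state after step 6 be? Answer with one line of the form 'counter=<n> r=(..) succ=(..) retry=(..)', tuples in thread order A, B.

(re-executing from step 2 with the substitution; state before step 2: counter=9 r=(9,0) succ=(0,0) retry=(0,0))
step 2 (B CAS): counter=9 r=(9,0) succ=(0,0) retry=(0,1)
step 3 (B LOAD): counter=9 r=(9,9) succ=(0,0) retry=(0,1)
step 4 (B CAS): counter=10 r=(9,9) succ=(0,1) retry=(0,1)
step 5 (B LOAD): counter=10 r=(9,10) succ=(0,1) retry=(0,1)
step 6 (B CAS): counter=11 r=(9,10) succ=(0,2) retry=(0,1)

counter=11 r=(9,10) succ=(0,2) retry=(0,1)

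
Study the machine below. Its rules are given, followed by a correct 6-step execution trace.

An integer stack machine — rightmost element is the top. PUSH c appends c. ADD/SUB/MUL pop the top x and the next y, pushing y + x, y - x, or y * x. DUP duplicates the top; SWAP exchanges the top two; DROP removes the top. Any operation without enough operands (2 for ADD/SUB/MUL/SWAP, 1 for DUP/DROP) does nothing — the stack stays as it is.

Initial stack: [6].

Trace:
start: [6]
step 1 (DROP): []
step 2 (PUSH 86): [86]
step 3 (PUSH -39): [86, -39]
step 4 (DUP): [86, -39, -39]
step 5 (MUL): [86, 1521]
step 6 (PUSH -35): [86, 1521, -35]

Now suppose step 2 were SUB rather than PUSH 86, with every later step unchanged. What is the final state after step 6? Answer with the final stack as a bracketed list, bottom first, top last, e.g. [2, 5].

(re-executing from step 2 with the substitution; state before step 2: [])
step 2 (SUB): []
step 3 (PUSH -39): [-39]
step 4 (DUP): [-39, -39]
step 5 (MUL): [1521]
step 6 (PUSH -35): [1521, -35]

[1521, -35]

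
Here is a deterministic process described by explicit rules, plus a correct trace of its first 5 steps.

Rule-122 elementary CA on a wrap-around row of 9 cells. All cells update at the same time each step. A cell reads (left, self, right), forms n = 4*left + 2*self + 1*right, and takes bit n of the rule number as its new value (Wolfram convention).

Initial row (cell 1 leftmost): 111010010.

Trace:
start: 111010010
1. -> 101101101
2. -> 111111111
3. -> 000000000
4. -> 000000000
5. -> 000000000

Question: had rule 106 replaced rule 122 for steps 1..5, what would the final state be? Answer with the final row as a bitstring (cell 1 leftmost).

(re-executing steps 1..5 under rule 106; state before step 1: 111010010)
1. -> 101100101
2. -> 111101011
3. -> 000110110
4. -> 001111110
5. -> 011000010

011000010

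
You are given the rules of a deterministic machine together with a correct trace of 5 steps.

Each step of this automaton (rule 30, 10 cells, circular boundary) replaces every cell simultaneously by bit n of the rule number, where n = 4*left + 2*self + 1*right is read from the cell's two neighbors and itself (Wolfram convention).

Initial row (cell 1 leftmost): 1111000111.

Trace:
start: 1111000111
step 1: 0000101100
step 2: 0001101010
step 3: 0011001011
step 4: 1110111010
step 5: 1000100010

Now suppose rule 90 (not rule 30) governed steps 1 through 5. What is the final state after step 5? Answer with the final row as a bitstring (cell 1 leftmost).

(re-executing steps 1..5 under rule 90; state before step 1: 1111000111)
step 1: 0001101100
step 2: 0011101110
step 3: 0110101011
step 4: 0110000011
step 5: 0111000111

0111000111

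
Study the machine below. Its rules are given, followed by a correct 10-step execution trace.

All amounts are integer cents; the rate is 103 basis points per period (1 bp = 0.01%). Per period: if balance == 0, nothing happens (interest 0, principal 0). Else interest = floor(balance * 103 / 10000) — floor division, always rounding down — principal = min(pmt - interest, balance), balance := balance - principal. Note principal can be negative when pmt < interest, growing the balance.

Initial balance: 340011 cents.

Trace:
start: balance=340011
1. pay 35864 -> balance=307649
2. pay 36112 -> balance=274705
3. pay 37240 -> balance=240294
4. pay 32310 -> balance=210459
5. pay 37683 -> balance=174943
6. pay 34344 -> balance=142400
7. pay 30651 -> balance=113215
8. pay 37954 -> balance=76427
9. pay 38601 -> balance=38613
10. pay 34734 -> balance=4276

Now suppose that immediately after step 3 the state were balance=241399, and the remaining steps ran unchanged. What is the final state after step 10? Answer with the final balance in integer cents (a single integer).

state after step 3 := balance=241399
4. pay 32310 -> balance=211575
5. pay 37683 -> balance=176071
6. pay 34344 -> balance=143540
7. pay 30651 -> balance=114367
8. pay 37954 -> balance=77590
9. pay 38601 -> balance=39788
10. pay 34734 -> balance=5463

5463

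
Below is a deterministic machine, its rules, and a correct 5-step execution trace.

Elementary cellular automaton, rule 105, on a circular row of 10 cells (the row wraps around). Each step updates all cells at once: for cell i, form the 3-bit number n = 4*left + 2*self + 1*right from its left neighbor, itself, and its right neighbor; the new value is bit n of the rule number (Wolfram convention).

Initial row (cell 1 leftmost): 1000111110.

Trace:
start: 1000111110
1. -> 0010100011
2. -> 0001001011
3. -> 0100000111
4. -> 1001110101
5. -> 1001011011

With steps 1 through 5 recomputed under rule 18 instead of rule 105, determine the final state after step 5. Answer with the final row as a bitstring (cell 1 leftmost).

0000010001

(re-executing steps 1..5 under rule 18; state before step 1: 1000111110)
1. -> 0101000000
2. -> 1000100000
3. -> 0101010001
4. -> 0000001010
5. -> 0000010001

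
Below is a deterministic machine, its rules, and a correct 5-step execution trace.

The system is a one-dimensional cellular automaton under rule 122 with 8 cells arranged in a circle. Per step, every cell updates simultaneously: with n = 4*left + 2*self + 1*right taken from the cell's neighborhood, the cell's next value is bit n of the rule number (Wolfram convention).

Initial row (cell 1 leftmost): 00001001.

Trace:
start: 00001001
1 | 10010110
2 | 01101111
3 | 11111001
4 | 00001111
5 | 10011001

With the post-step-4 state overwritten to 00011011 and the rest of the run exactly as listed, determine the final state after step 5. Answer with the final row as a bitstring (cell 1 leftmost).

10111111

state after step 4 := 00011011
5 | 10111111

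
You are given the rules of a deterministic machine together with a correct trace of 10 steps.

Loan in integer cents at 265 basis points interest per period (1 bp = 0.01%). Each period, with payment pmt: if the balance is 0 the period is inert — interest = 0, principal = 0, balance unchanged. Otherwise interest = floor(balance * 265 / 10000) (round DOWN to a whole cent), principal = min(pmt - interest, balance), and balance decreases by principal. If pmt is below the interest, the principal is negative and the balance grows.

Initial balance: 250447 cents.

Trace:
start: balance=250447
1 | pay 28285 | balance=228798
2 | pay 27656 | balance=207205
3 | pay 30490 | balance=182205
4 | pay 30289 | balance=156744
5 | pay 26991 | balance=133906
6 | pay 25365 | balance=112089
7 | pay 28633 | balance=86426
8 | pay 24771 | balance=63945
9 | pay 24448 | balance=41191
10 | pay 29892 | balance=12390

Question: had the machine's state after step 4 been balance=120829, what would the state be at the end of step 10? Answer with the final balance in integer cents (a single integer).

0

state after step 4 := balance=120829
5 | pay 26991 | balance=97039
6 | pay 25365 | balance=74245
7 | pay 28633 | balance=47579
8 | pay 24771 | balance=24068
9 | pay 24448 | balance=257
10 | pay 29892 | balance=0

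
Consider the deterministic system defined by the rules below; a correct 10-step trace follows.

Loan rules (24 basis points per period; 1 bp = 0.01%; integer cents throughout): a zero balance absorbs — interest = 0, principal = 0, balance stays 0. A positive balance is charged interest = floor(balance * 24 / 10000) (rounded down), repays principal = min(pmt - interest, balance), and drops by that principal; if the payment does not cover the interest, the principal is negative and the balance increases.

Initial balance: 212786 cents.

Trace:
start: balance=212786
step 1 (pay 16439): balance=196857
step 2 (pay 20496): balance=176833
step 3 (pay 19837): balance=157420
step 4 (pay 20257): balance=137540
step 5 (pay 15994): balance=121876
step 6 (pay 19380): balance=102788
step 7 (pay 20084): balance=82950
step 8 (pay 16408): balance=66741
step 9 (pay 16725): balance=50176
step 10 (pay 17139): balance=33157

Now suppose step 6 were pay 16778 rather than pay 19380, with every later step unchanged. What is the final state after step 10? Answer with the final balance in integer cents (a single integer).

35783

(re-executing from step 6 with the substitution; state before step 6: balance=121876)
step 6 (pay 16778): balance=105390
step 7 (pay 20084): balance=85558
step 8 (pay 16408): balance=69355
step 9 (pay 16725): balance=52796
step 10 (pay 17139): balance=35783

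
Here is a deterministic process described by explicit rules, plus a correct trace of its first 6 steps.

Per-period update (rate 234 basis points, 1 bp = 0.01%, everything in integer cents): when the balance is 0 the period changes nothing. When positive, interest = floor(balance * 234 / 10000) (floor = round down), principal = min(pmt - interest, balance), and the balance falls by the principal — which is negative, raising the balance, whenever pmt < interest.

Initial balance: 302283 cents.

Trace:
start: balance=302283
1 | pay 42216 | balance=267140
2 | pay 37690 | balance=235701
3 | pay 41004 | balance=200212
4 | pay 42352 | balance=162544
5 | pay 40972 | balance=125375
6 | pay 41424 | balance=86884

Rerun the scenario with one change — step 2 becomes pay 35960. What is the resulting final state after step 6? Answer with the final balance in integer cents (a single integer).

(re-executing from step 2 with the substitution; state before step 2: balance=267140)
2 | pay 35960 | balance=237431
3 | pay 41004 | balance=201982
4 | pay 42352 | balance=164356
5 | pay 40972 | balance=127229
6 | pay 41424 | balance=88782

88782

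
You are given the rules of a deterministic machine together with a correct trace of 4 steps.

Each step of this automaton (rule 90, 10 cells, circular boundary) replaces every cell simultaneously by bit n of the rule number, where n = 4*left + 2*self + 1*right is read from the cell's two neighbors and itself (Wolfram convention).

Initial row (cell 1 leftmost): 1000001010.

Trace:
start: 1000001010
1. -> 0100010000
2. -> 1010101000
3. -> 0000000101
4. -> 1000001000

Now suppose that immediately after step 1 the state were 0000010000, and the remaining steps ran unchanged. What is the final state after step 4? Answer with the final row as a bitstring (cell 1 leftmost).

0010101010

state after step 1 := 0000010000
2. -> 0000101000
3. -> 0001000100
4. -> 0010101010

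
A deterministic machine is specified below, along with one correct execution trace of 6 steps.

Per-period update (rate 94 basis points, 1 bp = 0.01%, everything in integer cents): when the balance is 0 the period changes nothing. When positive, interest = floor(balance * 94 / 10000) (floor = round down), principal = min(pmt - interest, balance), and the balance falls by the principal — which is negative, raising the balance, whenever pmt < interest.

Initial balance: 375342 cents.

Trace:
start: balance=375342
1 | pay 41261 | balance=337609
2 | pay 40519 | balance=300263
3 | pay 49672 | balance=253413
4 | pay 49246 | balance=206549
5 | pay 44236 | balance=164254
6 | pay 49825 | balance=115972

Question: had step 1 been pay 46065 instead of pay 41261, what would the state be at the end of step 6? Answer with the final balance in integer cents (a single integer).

110939

(re-executing from step 1 with the substitution; state before step 1: balance=375342)
1 | pay 46065 | balance=332805
2 | pay 40519 | balance=295414
3 | pay 49672 | balance=248518
4 | pay 49246 | balance=201608
5 | pay 44236 | balance=159267
6 | pay 49825 | balance=110939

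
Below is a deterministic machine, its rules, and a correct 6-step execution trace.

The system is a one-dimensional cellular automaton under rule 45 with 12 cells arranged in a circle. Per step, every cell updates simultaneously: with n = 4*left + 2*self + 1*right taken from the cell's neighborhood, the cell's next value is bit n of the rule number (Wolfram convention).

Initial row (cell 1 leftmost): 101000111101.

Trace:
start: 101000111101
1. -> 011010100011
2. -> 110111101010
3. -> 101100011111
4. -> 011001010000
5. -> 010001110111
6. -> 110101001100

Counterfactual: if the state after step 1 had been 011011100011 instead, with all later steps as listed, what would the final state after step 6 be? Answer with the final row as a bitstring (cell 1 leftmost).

state after step 1 := 011011100011
2. -> 110110001010
3. -> 101100101111
4. -> 011000111000
5. -> 010010100011
6. -> 110011101010

110011101010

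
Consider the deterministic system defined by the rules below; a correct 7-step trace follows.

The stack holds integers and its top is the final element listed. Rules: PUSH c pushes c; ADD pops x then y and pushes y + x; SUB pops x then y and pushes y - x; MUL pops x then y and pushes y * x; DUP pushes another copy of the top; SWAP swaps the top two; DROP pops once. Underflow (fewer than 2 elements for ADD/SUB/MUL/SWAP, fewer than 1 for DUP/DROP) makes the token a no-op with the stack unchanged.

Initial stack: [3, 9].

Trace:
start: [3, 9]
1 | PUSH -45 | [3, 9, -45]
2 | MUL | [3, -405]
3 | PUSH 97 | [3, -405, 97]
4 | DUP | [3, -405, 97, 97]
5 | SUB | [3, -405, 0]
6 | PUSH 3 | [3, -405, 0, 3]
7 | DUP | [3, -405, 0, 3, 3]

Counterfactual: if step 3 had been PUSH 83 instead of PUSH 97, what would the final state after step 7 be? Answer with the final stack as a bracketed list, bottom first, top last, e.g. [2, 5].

[3, -405, 0, 3, 3]

(re-executing from step 3 with the substitution; state before step 3: [3, -405])
3 | PUSH 83 | [3, -405, 83]
4 | DUP | [3, -405, 83, 83]
5 | SUB | [3, -405, 0]
6 | PUSH 3 | [3, -405, 0, 3]
7 | DUP | [3, -405, 0, 3, 3]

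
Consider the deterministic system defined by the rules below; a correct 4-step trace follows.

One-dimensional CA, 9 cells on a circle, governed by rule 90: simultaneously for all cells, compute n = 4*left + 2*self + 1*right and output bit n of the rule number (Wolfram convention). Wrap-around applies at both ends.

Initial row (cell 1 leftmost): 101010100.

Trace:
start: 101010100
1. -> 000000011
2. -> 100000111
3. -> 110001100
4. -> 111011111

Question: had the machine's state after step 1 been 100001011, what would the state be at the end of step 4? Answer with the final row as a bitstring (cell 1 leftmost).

100101111

state after step 1 := 100001011
2. -> 110010010
3. -> 111101100
4. -> 100101111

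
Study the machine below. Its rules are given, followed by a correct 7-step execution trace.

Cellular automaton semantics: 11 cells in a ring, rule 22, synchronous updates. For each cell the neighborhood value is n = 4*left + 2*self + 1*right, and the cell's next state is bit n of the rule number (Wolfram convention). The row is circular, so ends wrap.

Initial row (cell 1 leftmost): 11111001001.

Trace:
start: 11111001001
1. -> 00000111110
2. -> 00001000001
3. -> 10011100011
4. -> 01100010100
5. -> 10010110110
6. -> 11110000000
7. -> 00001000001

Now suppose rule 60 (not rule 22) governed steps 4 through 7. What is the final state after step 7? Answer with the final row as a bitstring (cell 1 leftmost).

10100101101

(re-executing steps 4..7 under rule 60; state before step 4: 10011100011)
4. -> 01010010010
5. -> 01111011011
6. -> 11000110110
7. -> 10100101101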